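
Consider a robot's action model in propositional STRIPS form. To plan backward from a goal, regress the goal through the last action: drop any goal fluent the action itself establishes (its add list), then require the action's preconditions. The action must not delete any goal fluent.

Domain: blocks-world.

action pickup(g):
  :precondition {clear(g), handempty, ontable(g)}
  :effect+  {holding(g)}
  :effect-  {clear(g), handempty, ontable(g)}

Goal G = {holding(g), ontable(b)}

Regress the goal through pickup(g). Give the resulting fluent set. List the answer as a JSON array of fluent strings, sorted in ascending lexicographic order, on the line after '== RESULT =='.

Compute (G \ add) ∪ pre:
  G ∩ del = {}  (empty — regression defined)
  G \ add = {holding(g), ontable(b)} \ {holding(g)} = {ontable(b)}
  ∪ pre   = {ontable(b)} ∪ {clear(g), handempty, ontable(g)}
          = {clear(g), handempty, ontable(b), ontable(g)}

== RESULT ==
["clear(g)", "handempty", "ontable(b)", "ontable(g)"]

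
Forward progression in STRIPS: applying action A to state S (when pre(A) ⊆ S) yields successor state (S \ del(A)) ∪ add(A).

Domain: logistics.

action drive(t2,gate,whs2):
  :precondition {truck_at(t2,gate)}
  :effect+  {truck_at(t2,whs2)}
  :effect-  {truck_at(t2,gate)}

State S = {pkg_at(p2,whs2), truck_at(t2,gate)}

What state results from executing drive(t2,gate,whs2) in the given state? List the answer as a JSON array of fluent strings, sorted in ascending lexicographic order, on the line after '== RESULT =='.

Compute (S \ del) ∪ add:
  pre ⊆ S: {truck_at(t2,gate)} ⊆ S  — applicable
  S \ del = {pkg_at(p2,whs2)}
  ∪ add   = {pkg_at(p2,whs2), truck_at(t2,whs2)}

== RESULT ==
["pkg_at(p2,whs2)", "truck_at(t2,whs2)"]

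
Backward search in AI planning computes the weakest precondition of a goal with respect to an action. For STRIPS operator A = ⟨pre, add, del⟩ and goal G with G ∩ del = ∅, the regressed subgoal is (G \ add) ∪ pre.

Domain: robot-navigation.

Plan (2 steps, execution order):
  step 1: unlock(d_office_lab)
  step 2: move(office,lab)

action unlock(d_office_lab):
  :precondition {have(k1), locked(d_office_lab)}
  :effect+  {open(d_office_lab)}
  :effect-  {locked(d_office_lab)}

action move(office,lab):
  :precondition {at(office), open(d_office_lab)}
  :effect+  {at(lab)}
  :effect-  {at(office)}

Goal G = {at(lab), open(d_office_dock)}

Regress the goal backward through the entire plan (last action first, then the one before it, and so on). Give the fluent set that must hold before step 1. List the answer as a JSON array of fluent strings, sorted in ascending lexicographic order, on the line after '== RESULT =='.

Work backward from the goal:
  through step 2 (move(office,lab)): drop {at(lab)}, keep {open(d_office_dock)}, require {at(office), open(d_office_lab)}
    → {at(office), open(d_office_dock), open(d_office_lab)}
  through step 1 (unlock(d_office_lab)): drop {open(d_office_lab)}, keep {at(office), open(d_office_dock)}, require {have(k1), locked(d_office_lab)}
    → {at(office), have(k1), locked(d_office_lab), open(d_office_dock)}

== RESULT ==
["at(office)", "have(k1)", "locked(d_office_lab)", "open(d_office_dock)"]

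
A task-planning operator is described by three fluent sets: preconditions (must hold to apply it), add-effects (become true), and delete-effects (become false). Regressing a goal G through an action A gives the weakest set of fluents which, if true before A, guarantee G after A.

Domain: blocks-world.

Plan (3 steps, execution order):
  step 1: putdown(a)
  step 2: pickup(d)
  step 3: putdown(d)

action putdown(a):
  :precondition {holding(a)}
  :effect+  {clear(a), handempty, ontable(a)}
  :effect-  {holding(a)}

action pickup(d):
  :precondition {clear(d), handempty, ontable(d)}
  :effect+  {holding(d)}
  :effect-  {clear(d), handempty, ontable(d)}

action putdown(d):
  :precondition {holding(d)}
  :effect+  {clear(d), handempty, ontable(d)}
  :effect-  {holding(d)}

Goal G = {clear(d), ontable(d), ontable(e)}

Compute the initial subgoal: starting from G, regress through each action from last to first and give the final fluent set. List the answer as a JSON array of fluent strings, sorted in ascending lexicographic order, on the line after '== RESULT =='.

Work backward from the goal:
  through step 3 (putdown(d)): drop {clear(d), ontable(d)}, keep {ontable(e)}, require {holding(d)}
    → {holding(d), ontable(e)}
  through step 2 (pickup(d)): drop {holding(d)}, keep {ontable(e)}, require {clear(d), handempty, ontable(d)}
    → {clear(d), handempty, ontable(d), ontable(e)}
  through step 1 (putdown(a)): drop {handempty}, keep {clear(d), ontable(d), ontable(e)}, require {holding(a)}
    → {clear(d), holding(a), ontable(d), ontable(e)}

== RESULT ==
["clear(d)", "holding(a)", "ontable(d)", "ontable(e)"]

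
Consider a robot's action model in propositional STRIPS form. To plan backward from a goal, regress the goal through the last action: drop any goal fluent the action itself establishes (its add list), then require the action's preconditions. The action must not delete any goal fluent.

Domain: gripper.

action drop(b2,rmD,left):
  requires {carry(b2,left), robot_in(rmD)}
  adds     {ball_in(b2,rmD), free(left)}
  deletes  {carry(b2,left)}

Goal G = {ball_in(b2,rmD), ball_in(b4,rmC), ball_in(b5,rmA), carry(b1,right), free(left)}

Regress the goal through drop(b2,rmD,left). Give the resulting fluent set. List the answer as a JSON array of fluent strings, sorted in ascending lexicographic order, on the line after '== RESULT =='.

Regress:
  G ∩ del = {}  (empty — regression defined)
  G \ add = {ball_in(b2,rmD), ball_in(b4,rmC), ball_in(b5,rmA), carry(b1,right), free(left)} \ {ball_in(b2,rmD), free(left)} = {ball_in(b4,rmC), ball_in(b5,rmA), carry(b1,right)}
  ∪ pre   = {ball_in(b4,rmC), ball_in(b5,rmA), carry(b1,right)} ∪ {carry(b2,left), robot_in(rmD)}
          = {ball_in(b4,rmC), ball_in(b5,rmA), carry(b1,right), carry(b2,left), robot_in(rmD)}

== RESULT ==
["ball_in(b4,rmC)", "ball_in(b5,rmA)", "carry(b1,right)", "carry(b2,left)", "robot_in(rmD)"]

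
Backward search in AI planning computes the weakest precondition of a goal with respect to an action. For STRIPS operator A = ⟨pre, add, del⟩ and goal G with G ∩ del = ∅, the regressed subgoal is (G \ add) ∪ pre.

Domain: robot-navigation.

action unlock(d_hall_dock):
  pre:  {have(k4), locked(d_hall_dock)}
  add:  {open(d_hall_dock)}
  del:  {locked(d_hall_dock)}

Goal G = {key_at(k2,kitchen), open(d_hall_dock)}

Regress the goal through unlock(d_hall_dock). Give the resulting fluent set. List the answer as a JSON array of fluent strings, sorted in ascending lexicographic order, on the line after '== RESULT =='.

Regress:
  G ∩ del = {}  (empty — regression defined)
  G \ add = {key_at(k2,kitchen), open(d_hall_dock)} \ {open(d_hall_dock)} = {key_at(k2,kitchen)}
  ∪ pre   = {key_at(k2,kitchen)} ∪ {have(k4), locked(d_hall_dock)}
          = {have(k4), key_at(k2,kitchen), locked(d_hall_dock)}

== RESULT ==
["have(k4)", "key_at(k2,kitchen)", "locked(d_hall_dock)"]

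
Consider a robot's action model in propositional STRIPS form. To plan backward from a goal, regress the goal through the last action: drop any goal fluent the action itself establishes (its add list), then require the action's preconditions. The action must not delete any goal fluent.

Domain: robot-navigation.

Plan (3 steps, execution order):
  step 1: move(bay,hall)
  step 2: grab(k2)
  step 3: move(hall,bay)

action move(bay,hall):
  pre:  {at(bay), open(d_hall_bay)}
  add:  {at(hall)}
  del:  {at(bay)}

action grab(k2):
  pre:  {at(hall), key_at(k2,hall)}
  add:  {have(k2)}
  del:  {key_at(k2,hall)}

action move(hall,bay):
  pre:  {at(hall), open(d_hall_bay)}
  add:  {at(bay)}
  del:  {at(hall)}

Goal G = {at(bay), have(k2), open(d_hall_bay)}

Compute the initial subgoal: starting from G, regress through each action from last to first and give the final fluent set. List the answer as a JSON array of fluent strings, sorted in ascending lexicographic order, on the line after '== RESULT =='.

Regress step by step:
  through step 3 (move(hall,bay)): drop {at(bay)}, keep {have(k2), open(d_hall_bay)}, require {at(hall), open(d_hall_bay)}
    → {at(hall), have(k2), open(d_hall_bay)}
  through step 2 (grab(k2)): drop {have(k2)}, keep {at(hall), open(d_hall_bay)}, require {at(hall), key_at(k2,hall)}
    → {at(hall), key_at(k2,hall), open(d_hall_bay)}
  through step 1 (move(bay,hall)): drop {at(hall)}, keep {key_at(k2,hall), open(d_hall_bay)}, require {at(bay), open(d_hall_bay)}
    → {at(bay), key_at(k2,hall), open(d_hall_bay)}

== RESULT ==
["at(bay)", "key_at(k2,hall)", "open(d_hall_bay)"]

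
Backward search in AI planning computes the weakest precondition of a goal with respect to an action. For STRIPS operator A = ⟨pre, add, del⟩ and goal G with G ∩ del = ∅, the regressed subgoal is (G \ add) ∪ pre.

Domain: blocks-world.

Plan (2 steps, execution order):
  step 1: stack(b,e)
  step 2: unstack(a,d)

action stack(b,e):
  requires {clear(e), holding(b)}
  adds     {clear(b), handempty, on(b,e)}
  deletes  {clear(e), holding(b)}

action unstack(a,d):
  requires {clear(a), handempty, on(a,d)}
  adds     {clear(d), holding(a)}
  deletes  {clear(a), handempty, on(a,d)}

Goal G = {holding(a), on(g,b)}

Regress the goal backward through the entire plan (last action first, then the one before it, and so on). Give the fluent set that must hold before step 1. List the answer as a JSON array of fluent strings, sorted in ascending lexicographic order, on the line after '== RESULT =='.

Work backward from the goal:
  through step 2 (unstack(a,d)): drop {holding(a)}, keep {on(g,b)}, require {clear(a), handempty, on(a,d)}
    → {clear(a), handempty, on(a,d), on(g,b)}
  through step 1 (stack(b,e)): drop {handempty}, keep {clear(a), on(a,d), on(g,b)}, require {clear(e), holding(b)}
    → {clear(a), clear(e), holding(b), on(a,d), on(g,b)}

== RESULT ==
["clear(a)", "clear(e)", "holding(b)", "on(a,d)", "on(g,b)"]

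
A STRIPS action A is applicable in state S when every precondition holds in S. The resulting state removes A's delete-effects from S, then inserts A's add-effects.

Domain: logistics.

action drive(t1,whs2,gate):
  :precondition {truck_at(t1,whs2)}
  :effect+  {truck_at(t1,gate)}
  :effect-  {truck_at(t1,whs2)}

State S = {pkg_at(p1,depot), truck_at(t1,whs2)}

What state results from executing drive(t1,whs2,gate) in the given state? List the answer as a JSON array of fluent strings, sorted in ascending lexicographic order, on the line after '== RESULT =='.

Compute (S \ del) ∪ add:
  pre ⊆ S: {truck_at(t1,whs2)} ⊆ S  — applicable
  S \ del = {pkg_at(p1,depot)}
  ∪ add   = {pkg_at(p1,depot), truck_at(t1,gate)}

== RESULT ==
["pkg_at(p1,depot)", "truck_at(t1,gate)"]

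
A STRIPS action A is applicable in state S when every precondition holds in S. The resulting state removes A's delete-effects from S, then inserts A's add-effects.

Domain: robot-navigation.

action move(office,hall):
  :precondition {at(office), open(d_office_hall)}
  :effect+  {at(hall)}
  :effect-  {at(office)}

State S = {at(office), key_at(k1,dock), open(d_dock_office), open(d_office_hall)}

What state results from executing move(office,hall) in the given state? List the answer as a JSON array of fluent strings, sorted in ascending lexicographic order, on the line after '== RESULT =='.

Compute (S \ del) ∪ add:
  pre ⊆ S: {at(office), open(d_office_hall)} ⊆ S  — applicable
  S \ del = {key_at(k1,dock), open(d_dock_office), open(d_office_hall)}
  ∪ add   = {at(hall), key_at(k1,dock), open(d_dock_office), open(d_office_hall)}

== RESULT ==
["at(hall)", "key_at(k1,dock)", "open(d_dock_office)", "open(d_office_hall)"]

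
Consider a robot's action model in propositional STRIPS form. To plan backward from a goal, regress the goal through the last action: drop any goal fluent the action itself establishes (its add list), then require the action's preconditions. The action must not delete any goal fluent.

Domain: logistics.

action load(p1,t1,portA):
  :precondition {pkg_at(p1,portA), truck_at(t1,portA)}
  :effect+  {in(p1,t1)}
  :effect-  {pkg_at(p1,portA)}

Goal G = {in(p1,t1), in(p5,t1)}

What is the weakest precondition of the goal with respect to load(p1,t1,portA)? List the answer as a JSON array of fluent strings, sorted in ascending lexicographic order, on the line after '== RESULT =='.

Compute (G \ add) ∪ pre:
  G ∩ del = {}  (empty — regression defined)
  G \ add = {in(p1,t1), in(p5,t1)} \ {in(p1,t1)} = {in(p5,t1)}
  ∪ pre   = {in(p5,t1)} ∪ {pkg_at(p1,portA), truck_at(t1,portA)}
          = {in(p5,t1), pkg_at(p1,portA), truck_at(t1,portA)}

== RESULT ==
["in(p5,t1)", "pkg_at(p1,portA)", "truck_at(t1,portA)"]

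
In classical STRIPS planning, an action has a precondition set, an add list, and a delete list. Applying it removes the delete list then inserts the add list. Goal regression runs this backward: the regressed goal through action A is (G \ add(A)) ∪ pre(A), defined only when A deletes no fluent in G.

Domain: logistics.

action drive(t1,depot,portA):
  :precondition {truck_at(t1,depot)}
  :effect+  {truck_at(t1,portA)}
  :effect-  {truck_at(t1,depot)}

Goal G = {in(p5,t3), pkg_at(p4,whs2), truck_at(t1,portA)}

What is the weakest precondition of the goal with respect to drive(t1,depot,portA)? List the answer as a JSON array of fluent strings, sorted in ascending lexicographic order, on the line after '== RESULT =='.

Compute (G \ add) ∪ pre:
  G ∩ del = {}  (empty — regression defined)
  G \ add = {in(p5,t3), pkg_at(p4,whs2), truck_at(t1,portA)} \ {truck_at(t1,portA)} = {in(p5,t3), pkg_at(p4,whs2)}
  ∪ pre   = {in(p5,t3), pkg_at(p4,whs2)} ∪ {truck_at(t1,depot)}
          = {in(p5,t3), pkg_at(p4,whs2), truck_at(t1,depot)}

== RESULT ==
["in(p5,t3)", "pkg_at(p4,whs2)", "truck_at(t1,depot)"]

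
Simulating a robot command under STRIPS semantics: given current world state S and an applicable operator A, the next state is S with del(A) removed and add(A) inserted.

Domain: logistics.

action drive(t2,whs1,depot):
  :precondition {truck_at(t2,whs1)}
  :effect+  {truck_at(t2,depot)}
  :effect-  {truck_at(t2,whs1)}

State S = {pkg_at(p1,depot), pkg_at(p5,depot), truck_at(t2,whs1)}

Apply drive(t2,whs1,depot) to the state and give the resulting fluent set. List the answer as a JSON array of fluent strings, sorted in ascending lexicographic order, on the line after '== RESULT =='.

Progress:
  pre ⊆ S: {truck_at(t2,whs1)} ⊆ S  — applicable
  S \ del = {pkg_at(p1,depot), pkg_at(p5,depot)}
  ∪ add   = {pkg_at(p1,depot), pkg_at(p5,depot), truck_at(t2,depot)}

== RESULT ==
["pkg_at(p1,depot)", "pkg_at(p5,depot)", "truck_at(t2,depot)"]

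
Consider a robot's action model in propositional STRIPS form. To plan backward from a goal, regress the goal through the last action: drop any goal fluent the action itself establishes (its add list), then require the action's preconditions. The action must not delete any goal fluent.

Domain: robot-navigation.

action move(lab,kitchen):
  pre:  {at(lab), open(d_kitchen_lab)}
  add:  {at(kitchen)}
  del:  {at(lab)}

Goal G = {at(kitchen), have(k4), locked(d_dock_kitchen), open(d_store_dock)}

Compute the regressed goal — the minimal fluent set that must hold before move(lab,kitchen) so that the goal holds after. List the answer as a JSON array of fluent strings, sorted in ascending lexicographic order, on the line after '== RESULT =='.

Regress:
  G ∩ del = {}  (empty — regression defined)
  G \ add = {at(kitchen), have(k4), locked(d_dock_kitchen), open(d_store_dock)} \ {at(kitchen)} = {have(k4), locked(d_dock_kitchen), open(d_store_dock)}
  ∪ pre   = {have(k4), locked(d_dock_kitchen), open(d_store_dock)} ∪ {at(lab), open(d_kitchen_lab)}
          = {at(lab), have(k4), locked(d_dock_kitchen), open(d_kitchen_lab), open(d_store_dock)}

== RESULT ==
["at(lab)", "have(k4)", "locked(d_dock_kitchen)", "open(d_kitchen_lab)", "open(d_store_dock)"]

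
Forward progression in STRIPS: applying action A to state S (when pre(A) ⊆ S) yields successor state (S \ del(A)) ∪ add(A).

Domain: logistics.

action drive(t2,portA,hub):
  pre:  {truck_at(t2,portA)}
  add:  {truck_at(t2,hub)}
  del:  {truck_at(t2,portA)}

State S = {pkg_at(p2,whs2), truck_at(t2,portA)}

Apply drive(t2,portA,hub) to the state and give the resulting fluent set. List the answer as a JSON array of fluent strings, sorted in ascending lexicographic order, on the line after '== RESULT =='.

Progress:
  pre ⊆ S: {truck_at(t2,portA)} ⊆ S  — applicable
  S \ del = {pkg_at(p2,whs2)}
  ∪ add   = {pkg_at(p2,whs2), truck_at(t2,hub)}

== RESULT ==
["pkg_at(p2,whs2)", "truck_at(t2,hub)"]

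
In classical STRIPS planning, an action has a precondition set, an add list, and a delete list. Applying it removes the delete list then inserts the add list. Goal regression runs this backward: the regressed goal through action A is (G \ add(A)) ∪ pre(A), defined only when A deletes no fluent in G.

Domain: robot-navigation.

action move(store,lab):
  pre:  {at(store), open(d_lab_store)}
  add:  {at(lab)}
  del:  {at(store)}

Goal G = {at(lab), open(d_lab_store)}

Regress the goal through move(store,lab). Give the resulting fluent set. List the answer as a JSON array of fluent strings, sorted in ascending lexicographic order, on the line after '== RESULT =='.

Compute (G \ add) ∪ pre:
  G ∩ del = {}  (empty — regression defined)
  G \ add = {at(lab), open(d_lab_store)} \ {at(lab)} = {open(d_lab_store)}
  ∪ pre   = {open(d_lab_store)} ∪ {at(store), open(d_lab_store)}
          = {at(store), open(d_lab_store)}

== RESULT ==
["at(store)", "open(d_lab_store)"]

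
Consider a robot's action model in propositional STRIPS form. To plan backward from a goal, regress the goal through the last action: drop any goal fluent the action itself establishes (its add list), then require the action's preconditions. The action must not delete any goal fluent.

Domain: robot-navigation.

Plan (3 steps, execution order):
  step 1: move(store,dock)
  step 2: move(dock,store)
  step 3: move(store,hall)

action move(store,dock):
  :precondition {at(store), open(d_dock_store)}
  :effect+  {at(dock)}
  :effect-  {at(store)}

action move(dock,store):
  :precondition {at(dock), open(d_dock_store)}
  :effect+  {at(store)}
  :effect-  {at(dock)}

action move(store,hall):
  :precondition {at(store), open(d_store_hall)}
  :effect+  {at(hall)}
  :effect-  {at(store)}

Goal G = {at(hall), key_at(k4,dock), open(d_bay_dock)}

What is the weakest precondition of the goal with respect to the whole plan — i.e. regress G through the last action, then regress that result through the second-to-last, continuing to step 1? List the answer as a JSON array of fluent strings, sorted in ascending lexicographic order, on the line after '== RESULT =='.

Regress step by step:
  through step 3 (move(store,hall)): drop {at(hall)}, keep {key_at(k4,dock), open(d_bay_dock)}, require {at(store), open(d_store_hall)}
    → {at(store), key_at(k4,dock), open(d_bay_dock), open(d_store_hall)}
  through step 2 (move(dock,store)): drop {at(store)}, keep {key_at(k4,dock), open(d_bay_dock), open(d_store_hall)}, require {at(dock), open(d_dock_store)}
    → {at(dock), key_at(k4,dock), open(d_bay_dock), open(d_dock_store), open(d_store_hall)}
  through step 1 (move(store,dock)): drop {at(dock)}, keep {key_at(k4,dock), open(d_bay_dock), open(d_dock_store), open(d_store_hall)}, require {at(store), open(d_dock_store)}
    → {at(store), key_at(k4,dock), open(d_bay_dock), open(d_dock_store), open(d_store_hall)}

== RESULT ==
["at(store)", "key_at(k4,dock)", "open(d_bay_dock)", "open(d_dock_store)", "open(d_store_hall)"]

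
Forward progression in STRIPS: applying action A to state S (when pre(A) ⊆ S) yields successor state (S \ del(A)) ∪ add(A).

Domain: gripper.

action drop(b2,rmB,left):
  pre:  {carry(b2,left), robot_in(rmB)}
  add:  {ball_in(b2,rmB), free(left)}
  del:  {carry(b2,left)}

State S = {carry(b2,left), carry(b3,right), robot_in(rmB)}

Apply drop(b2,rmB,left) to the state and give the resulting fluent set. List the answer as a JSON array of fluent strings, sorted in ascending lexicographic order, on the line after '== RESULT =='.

Progress:
  pre ⊆ S: {carry(b2,left), robot_in(rmB)} ⊆ S  — applicable
  S \ del = {carry(b3,right), robot_in(rmB)}
  ∪ add   = {ball_in(b2,rmB), carry(b3,right), free(left), robot_in(rmB)}

== RESULT ==
["ball_in(b2,rmB)", "carry(b3,right)", "free(left)", "robot_in(rmB)"]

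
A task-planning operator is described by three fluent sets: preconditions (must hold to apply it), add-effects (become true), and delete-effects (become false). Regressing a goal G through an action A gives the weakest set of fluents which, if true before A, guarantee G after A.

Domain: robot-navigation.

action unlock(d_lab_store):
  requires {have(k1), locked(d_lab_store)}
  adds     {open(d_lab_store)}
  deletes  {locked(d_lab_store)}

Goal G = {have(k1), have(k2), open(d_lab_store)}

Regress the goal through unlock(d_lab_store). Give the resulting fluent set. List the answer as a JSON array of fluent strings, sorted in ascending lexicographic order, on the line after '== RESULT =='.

Regress:
  G ∩ del = {}  (empty — regression defined)
  G \ add = {have(k1), have(k2), open(d_lab_store)} \ {open(d_lab_store)} = {have(k1), have(k2)}
  ∪ pre   = {have(k1), have(k2)} ∪ {have(k1), locked(d_lab_store)}
          = {have(k1), have(k2), locked(d_lab_store)}

== RESULT ==
["have(k1)", "have(k2)", "locked(d_lab_store)"]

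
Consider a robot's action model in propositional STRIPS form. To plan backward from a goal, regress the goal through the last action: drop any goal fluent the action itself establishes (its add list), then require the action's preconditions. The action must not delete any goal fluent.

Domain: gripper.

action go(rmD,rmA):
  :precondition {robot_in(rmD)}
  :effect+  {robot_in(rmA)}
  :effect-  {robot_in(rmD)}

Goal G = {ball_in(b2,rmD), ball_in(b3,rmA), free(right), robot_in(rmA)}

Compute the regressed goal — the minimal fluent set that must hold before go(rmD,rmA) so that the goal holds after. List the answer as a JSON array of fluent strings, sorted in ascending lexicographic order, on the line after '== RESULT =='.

Regress:
  G ∩ del = {}  (empty — regression defined)
  G \ add = {ball_in(b2,rmD), ball_in(b3,rmA), free(right), robot_in(rmA)} \ {robot_in(rmA)} = {ball_in(b2,rmD), ball_in(b3,rmA), free(right)}
  ∪ pre   = {ball_in(b2,rmD), ball_in(b3,rmA), free(right)} ∪ {robot_in(rmD)}
          = {ball_in(b2,rmD), ball_in(b3,rmA), free(right), robot_in(rmD)}

== RESULT ==
["ball_in(b2,rmD)", "ball_in(b3,rmA)", "free(right)", "robot_in(rmD)"]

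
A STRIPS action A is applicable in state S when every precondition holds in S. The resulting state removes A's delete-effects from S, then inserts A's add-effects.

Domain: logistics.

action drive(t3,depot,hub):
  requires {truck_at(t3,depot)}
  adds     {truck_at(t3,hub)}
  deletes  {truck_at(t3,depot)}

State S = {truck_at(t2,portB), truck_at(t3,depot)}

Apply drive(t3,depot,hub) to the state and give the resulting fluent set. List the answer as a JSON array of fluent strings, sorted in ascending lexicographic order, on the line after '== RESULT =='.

Compute (S \ del) ∪ add:
  pre ⊆ S: {truck_at(t3,depot)} ⊆ S  — applicable
  S \ del = {truck_at(t2,portB)}
  ∪ add   = {truck_at(t2,portB), truck_at(t3,hub)}

== RESULT ==
["truck_at(t2,portB)", "truck_at(t3,hub)"]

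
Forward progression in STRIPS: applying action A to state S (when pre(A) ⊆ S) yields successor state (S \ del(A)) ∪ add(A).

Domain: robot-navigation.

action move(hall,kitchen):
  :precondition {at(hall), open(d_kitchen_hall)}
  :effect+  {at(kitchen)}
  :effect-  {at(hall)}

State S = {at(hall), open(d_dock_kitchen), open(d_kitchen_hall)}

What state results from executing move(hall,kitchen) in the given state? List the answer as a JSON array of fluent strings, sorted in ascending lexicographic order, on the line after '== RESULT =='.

Progress:
  pre ⊆ S: {at(hall), open(d_kitchen_hall)} ⊆ S  — applicable
  S \ del = {open(d_dock_kitchen), open(d_kitchen_hall)}
  ∪ add   = {at(kitchen), open(d_dock_kitchen), open(d_kitchen_hall)}

== RESULT ==
["at(kitchen)", "open(d_dock_kitchen)", "open(d_kitchen_hall)"]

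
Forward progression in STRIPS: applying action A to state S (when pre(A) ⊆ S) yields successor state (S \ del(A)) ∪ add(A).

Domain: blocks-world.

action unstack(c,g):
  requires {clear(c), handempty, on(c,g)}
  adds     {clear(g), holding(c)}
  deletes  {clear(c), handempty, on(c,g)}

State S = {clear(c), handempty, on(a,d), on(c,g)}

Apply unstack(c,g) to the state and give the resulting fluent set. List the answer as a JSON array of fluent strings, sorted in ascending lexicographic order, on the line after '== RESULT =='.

Progress:
  pre ⊆ S: {clear(c), handempty, on(c,g)} ⊆ S  — applicable
  S \ del = {on(a,d)}
  ∪ add   = {clear(g), holding(c), on(a,d)}

== RESULT ==
["clear(g)", "holding(c)", "on(a,d)"]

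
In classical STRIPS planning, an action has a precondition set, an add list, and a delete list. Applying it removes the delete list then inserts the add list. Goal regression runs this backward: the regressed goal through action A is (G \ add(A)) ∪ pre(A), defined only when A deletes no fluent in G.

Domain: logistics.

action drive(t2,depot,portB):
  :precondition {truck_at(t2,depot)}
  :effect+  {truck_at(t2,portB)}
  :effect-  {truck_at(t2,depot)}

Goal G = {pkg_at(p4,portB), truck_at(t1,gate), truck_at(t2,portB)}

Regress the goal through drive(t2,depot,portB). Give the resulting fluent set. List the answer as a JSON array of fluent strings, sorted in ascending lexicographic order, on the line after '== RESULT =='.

Compute (G \ add) ∪ pre:
  G ∩ del = {}  (empty — regression defined)
  G \ add = {pkg_at(p4,portB), truck_at(t1,gate), truck_at(t2,portB)} \ {truck_at(t2,portB)} = {pkg_at(p4,portB), truck_at(t1,gate)}
  ∪ pre   = {pkg_at(p4,portB), truck_at(t1,gate)} ∪ {truck_at(t2,depot)}
          = {pkg_at(p4,portB), truck_at(t1,gate), truck_at(t2,depot)}

== RESULT ==
["pkg_at(p4,portB)", "truck_at(t1,gate)", "truck_at(t2,depot)"]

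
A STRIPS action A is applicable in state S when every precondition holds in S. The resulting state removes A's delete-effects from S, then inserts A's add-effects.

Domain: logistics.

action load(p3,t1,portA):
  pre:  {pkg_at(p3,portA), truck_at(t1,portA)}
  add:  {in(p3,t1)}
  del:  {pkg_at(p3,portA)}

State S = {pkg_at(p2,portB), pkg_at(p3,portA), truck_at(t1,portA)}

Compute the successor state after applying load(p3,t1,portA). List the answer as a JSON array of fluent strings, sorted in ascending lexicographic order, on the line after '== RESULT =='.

Compute (S \ del) ∪ add:
  pre ⊆ S: {pkg_at(p3,portA), truck_at(t1,portA)} ⊆ S  — applicable
  S \ del = {pkg_at(p2,portB), truck_at(t1,portA)}
  ∪ add   = {in(p3,t1), pkg_at(p2,portB), truck_at(t1,portA)}

== RESULT ==
["in(p3,t1)", "pkg_at(p2,portB)", "truck_at(t1,portA)"]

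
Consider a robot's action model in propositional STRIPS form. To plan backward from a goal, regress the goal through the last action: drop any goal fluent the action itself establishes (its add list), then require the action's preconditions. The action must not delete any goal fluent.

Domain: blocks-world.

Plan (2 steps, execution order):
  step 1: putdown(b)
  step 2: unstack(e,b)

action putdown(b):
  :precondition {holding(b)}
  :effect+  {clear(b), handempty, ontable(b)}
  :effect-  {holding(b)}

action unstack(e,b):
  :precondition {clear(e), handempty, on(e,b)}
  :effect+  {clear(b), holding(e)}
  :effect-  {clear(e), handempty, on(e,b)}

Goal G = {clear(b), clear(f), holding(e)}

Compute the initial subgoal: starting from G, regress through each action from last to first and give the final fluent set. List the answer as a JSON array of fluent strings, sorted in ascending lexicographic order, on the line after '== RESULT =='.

Regress step by step:
  through step 2 (unstack(e,b)): drop {clear(b), holding(e)}, keep {clear(f)}, require {clear(e), handempty, on(e,b)}
    → {clear(e), clear(f), handempty, on(e,b)}
  through step 1 (putdown(b)): drop {handempty}, keep {clear(e), clear(f), on(e,b)}, require {holding(b)}
    → {clear(e), clear(f), holding(b), on(e,b)}

== RESULT ==
["clear(e)", "clear(f)", "holding(b)", "on(e,b)"]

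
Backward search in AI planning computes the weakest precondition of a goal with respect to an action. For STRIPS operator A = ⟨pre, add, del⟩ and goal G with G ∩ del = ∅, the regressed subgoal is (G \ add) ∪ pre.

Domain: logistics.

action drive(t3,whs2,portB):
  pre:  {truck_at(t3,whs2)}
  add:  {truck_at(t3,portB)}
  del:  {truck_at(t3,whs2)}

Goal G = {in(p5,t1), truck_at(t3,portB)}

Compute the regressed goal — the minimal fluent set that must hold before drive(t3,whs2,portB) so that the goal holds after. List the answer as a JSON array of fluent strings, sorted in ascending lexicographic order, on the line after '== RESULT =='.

Regress:
  G ∩ del = {}  (empty — regression defined)
  G \ add = {in(p5,t1), truck_at(t3,portB)} \ {truck_at(t3,portB)} = {in(p5,t1)}
  ∪ pre   = {in(p5,t1)} ∪ {truck_at(t3,whs2)}
          = {in(p5,t1), truck_at(t3,whs2)}

== RESULT ==
["in(p5,t1)", "truck_at(t3,whs2)"]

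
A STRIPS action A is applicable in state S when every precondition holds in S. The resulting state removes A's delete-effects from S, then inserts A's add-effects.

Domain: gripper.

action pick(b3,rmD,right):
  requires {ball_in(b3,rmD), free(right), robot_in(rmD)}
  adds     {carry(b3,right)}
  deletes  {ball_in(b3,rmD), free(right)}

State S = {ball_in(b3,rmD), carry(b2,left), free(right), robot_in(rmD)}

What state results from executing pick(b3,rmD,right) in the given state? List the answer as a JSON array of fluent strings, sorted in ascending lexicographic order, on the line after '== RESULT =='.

Progress:
  pre ⊆ S: {ball_in(b3,rmD), free(right), robot_in(rmD)} ⊆ S  — applicable
  S \ del = {carry(b2,left), robot_in(rmD)}
  ∪ add   = {carry(b2,left), carry(b3,right), robot_in(rmD)}

== RESULT ==
["carry(b2,left)", "carry(b3,right)", "robot_in(rmD)"]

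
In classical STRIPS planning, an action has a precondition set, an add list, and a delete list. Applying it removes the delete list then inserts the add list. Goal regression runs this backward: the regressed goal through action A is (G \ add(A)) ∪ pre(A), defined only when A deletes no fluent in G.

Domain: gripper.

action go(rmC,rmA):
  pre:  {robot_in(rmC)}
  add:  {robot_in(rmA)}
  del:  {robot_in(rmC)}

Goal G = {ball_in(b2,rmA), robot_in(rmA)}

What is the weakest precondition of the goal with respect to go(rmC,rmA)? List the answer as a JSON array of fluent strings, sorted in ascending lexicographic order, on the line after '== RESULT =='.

Compute (G \ add) ∪ pre:
  G ∩ del = {}  (empty — regression defined)
  G \ add = {ball_in(b2,rmA), robot_in(rmA)} \ {robot_in(rmA)} = {ball_in(b2,rmA)}
  ∪ pre   = {ball_in(b2,rmA)} ∪ {robot_in(rmC)}
          = {ball_in(b2,rmA), robot_in(rmC)}

== RESULT ==
["ball_in(b2,rmA)", "robot_in(rmC)"]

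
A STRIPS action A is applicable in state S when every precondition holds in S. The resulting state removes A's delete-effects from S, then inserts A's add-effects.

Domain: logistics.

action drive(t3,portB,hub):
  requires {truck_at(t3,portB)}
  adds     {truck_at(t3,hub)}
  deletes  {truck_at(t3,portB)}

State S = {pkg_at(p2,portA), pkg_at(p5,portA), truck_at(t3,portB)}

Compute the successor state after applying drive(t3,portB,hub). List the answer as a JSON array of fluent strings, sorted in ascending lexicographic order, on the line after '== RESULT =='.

Compute (S \ del) ∪ add:
  pre ⊆ S: {truck_at(t3,portB)} ⊆ S  — applicable
  S \ del = {pkg_at(p2,portA), pkg_at(p5,portA)}
  ∪ add   = {pkg_at(p2,portA), pkg_at(p5,portA), truck_at(t3,hub)}

== RESULT ==
["pkg_at(p2,portA)", "pkg_at(p5,portA)", "truck_at(t3,hub)"]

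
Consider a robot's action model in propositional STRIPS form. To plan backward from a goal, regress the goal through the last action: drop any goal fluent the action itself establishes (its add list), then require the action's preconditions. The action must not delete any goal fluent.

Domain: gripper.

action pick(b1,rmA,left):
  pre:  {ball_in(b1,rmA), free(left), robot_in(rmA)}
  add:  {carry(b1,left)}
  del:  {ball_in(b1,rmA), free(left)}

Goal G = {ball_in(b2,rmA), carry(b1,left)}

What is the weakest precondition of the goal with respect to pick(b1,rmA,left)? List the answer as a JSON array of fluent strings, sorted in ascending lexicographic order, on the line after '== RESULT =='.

Regress:
  G ∩ del = {}  (empty — regression defined)
  G \ add = {ball_in(b2,rmA), carry(b1,left)} \ {carry(b1,left)} = {ball_in(b2,rmA)}
  ∪ pre   = {ball_in(b2,rmA)} ∪ {ball_in(b1,rmA), free(left), robot_in(rmA)}
          = {ball_in(b1,rmA), ball_in(b2,rmA), free(left), robot_in(rmA)}

== RESULT ==
["ball_in(b1,rmA)", "ball_in(b2,rmA)", "free(left)", "robot_in(rmA)"]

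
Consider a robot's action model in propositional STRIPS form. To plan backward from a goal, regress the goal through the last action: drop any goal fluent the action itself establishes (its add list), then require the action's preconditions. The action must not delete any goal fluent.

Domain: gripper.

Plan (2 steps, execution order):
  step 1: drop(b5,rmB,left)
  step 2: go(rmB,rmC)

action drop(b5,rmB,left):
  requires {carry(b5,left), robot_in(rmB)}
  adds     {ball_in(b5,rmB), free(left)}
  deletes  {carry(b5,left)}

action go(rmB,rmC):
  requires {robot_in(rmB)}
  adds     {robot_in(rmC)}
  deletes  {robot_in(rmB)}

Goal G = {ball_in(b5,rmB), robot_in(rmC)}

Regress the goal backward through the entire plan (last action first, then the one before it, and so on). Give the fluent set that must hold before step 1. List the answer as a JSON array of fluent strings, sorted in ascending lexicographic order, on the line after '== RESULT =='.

Work backward from the goal:
  through step 2 (go(rmB,rmC)): drop {robot_in(rmC)}, keep {ball_in(b5,rmB)}, require {robot_in(rmB)}
    → {ball_in(b5,rmB), robot_in(rmB)}
  through step 1 (drop(b5,rmB,left)): drop {ball_in(b5,rmB)}, keep {robot_in(rmB)}, require {carry(b5,left), robot_in(rmB)}
    → {carry(b5,left), robot_in(rmB)}

== RESULT ==
["carry(b5,left)", "robot_in(rmB)"]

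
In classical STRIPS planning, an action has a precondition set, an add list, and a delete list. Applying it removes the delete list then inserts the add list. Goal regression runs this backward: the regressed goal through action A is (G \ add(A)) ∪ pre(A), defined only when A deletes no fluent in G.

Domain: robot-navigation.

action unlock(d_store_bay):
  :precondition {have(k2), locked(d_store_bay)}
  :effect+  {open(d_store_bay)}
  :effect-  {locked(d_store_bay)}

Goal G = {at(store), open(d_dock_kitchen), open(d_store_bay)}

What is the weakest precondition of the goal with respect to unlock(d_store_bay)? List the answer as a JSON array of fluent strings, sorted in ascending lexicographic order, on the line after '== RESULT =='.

Regress:
  G ∩ del = {}  (empty — regression defined)
  G \ add = {at(store), open(d_dock_kitchen), open(d_store_bay)} \ {open(d_store_bay)} = {at(store), open(d_dock_kitchen)}
  ∪ pre   = {at(store), open(d_dock_kitchen)} ∪ {have(k2), locked(d_store_bay)}
          = {at(store), have(k2), locked(d_store_bay), open(d_dock_kitchen)}

== RESULT ==
["at(store)", "have(k2)", "locked(d_store_bay)", "open(d_dock_kitchen)"]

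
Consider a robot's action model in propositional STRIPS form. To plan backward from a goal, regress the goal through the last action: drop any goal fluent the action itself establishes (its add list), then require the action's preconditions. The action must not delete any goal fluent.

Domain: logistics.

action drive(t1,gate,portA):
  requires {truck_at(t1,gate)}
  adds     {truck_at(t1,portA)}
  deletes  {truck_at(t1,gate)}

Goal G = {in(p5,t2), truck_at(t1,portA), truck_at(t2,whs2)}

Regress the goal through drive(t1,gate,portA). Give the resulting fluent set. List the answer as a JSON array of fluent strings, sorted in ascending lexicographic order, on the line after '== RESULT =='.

Compute (G \ add) ∪ pre:
  G ∩ del = {}  (empty — regression defined)
  G \ add = {in(p5,t2), truck_at(t1,portA), truck_at(t2,whs2)} \ {truck_at(t1,portA)} = {in(p5,t2), truck_at(t2,whs2)}
  ∪ pre   = {in(p5,t2), truck_at(t2,whs2)} ∪ {truck_at(t1,gate)}
          = {in(p5,t2), truck_at(t1,gate), truck_at(t2,whs2)}

== RESULT ==
["in(p5,t2)", "truck_at(t1,gate)", "truck_at(t2,whs2)"]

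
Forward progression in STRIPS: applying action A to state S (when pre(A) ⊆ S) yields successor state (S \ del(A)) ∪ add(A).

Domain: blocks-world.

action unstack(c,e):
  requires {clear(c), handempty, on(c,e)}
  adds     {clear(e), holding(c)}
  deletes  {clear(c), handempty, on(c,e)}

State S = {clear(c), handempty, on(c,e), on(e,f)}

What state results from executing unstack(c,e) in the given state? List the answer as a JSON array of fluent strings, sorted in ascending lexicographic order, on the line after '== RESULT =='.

Progress:
  pre ⊆ S: {clear(c), handempty, on(c,e)} ⊆ S  — applicable
  S \ del = {on(e,f)}
  ∪ add   = {clear(e), holding(c), on(e,f)}

== RESULT ==
["clear(e)", "holding(c)", "on(e,f)"]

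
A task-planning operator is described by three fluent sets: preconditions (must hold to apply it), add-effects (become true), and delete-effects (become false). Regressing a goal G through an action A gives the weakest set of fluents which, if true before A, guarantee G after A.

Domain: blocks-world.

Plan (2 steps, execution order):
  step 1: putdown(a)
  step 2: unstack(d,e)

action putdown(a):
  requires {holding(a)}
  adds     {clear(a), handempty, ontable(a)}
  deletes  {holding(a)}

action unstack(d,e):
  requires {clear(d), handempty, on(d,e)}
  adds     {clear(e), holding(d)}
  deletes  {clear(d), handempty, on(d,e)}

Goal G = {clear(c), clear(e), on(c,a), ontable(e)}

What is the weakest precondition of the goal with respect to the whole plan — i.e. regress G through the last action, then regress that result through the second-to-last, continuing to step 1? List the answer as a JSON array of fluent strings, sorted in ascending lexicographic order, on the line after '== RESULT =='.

Work backward from the goal:
  through step 2 (unstack(d,e)): drop {clear(e)}, keep {clear(c), on(c,a), ontable(e)}, require {clear(d), handempty, on(d,e)}
    → {clear(c), clear(d), handempty, on(c,a), on(d,e), ontable(e)}
  through step 1 (putdown(a)): drop {handempty}, keep {clear(c), clear(d), on(c,a), on(d,e), ontable(e)}, require {holding(a)}
    → {clear(c), clear(d), holding(a), on(c,a), on(d,e), ontable(e)}

== RESULT ==
["clear(c)", "clear(d)", "holding(a)", "on(c,a)", "on(d,e)", "ontable(e)"]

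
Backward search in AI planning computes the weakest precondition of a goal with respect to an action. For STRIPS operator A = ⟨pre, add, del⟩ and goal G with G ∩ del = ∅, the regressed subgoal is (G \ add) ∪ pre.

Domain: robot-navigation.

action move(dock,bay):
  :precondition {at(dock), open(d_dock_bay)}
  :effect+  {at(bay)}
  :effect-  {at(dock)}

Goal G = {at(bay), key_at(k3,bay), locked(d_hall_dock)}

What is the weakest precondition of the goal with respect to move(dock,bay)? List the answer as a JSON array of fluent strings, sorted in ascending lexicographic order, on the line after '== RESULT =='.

Regress:
  G ∩ del = {}  (empty — regression defined)
  G \ add = {at(bay), key_at(k3,bay), locked(d_hall_dock)} \ {at(bay)} = {key_at(k3,bay), locked(d_hall_dock)}
  ∪ pre   = {key_at(k3,bay), locked(d_hall_dock)} ∪ {at(dock), open(d_dock_bay)}
          = {at(dock), key_at(k3,bay), locked(d_hall_dock), open(d_dock_bay)}

== RESULT ==
["at(dock)", "key_at(k3,bay)", "locked(d_hall_dock)", "open(d_dock_bay)"]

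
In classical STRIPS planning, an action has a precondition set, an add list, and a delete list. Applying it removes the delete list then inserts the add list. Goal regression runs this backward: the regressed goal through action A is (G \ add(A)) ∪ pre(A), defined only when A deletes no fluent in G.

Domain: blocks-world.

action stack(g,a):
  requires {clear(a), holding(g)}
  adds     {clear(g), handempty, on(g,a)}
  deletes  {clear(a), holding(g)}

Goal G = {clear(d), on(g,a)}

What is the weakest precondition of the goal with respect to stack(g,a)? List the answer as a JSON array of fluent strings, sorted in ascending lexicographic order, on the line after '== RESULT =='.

Compute (G \ add) ∪ pre:
  G ∩ del = {}  (empty — regression defined)
  G \ add = {clear(d), on(g,a)} \ {clear(g), handempty, on(g,a)} = {clear(d)}
  ∪ pre   = {clear(d)} ∪ {clear(a), holding(g)}
          = {clear(a), clear(d), holding(g)}

== RESULT ==
["clear(a)", "clear(d)", "holding(g)"]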